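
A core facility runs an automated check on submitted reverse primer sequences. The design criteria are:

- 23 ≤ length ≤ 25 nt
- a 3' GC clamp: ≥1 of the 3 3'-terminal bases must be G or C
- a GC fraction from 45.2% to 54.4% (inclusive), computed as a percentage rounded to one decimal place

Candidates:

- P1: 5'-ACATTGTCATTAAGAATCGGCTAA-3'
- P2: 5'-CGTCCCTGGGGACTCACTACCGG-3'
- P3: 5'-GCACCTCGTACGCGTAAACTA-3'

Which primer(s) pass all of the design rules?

P1 (24 nt, A=9 T=7 G=4 C=4): length 24 ✓; 3' end TAA has 0 G/C, need ≥1 ✗; GC 8/24 = 33.3%, outside 45.2–54.4% ✗ — fails.
P2 (23 nt, A=3 T=4 G=7 C=9): length 23 ✓; 3' end CGG has 3 G/C ✓; GC 16/23 = 69.6%, outside 45.2–54.4% ✗ — fails.
P3 (21 nt, A=6 T=4 G=4 C=7): length 21, outside 23–25 ✗; 3' end CTA has 1 G/C ✓; GC 11/21 = 52.4% ✓ — fails.

None of the candidates satisfy all criteria.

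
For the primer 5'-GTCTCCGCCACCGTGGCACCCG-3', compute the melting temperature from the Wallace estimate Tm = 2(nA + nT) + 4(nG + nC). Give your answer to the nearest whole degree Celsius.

78°C

Base counts: A=2, T=3, G=6, C=11 (length 22).
Tm = 2·(2+3) + 4·(6+11) = 2·5 + 4·17 = 10 + 68 = 78°C.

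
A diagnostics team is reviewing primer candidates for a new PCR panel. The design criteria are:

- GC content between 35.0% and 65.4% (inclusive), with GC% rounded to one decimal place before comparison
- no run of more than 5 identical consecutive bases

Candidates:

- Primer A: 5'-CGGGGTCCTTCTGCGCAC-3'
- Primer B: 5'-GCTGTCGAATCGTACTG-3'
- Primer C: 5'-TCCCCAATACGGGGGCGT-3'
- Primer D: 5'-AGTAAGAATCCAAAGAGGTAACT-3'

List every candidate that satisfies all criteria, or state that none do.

Primer B only.

Primer A (18 nt, A=1 T=4 G=6 C=7): GC 13/18 = 72.2%, outside 35.0–65.4% ✗; longest run = 4 ✓ — fails.
Primer B (17 nt, A=3 T=5 G=5 C=4): GC 9/17 = 52.9% ✓; longest run = 2 ✓ — passes.
Primer C (18 nt, A=3 T=3 G=6 C=6): GC 12/18 = 66.7%, outside 35.0–65.4% ✗; longest run = 5 ✓ — fails.
Primer D (23 nt, A=11 T=4 G=5 C=3): GC 8/23 = 34.8%, outside 35.0–65.4% ✗; longest run = 3 ✓ — fails.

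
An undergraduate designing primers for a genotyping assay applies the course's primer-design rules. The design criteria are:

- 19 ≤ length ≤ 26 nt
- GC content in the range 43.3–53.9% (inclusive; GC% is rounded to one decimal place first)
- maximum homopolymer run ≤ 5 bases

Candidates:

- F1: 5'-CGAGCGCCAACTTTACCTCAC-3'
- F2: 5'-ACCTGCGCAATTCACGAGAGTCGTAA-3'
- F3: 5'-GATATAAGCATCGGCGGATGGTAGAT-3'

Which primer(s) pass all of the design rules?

F1 (21 nt, A=5 T=4 G=3 C=9): length 21 ✓; GC 12/21 = 57.1%, outside 43.3–53.9% ✗; longest run = 3 ✓ — fails.
F2 (26 nt, A=8 T=5 G=6 C=7): length 26 ✓; GC 13/26 = 50.0% ✓; longest run = 2 ✓ — passes.
F3 (26 nt, A=8 T=6 G=9 C=3): length 26 ✓; GC 12/26 = 46.2% ✓; longest run = 2 ✓ — passes.

F2 and F3.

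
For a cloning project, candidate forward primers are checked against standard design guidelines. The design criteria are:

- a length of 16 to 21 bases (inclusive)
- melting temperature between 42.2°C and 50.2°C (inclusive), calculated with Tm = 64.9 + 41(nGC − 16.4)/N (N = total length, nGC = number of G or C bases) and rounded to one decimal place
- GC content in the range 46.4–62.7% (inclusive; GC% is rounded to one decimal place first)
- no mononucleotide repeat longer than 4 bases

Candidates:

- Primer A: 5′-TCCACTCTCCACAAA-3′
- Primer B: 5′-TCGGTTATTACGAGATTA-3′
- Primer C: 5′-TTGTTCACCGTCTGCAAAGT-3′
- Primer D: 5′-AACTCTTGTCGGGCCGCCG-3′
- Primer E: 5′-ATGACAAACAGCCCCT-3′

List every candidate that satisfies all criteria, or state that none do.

Primer A (15 nt, A=5 T=3 G=0 C=7): length 15, outside 16–21 ✗; Tm = 64.9 + 41·(7 − 16.4)/15 = 39.2°C, outside 42.2–50.2°C ✗; GC 7/15 = 46.7% ✓; longest run = 3 ✓ — fails.
Primer B (18 nt, A=5 T=7 G=4 C=2): length 18 ✓; Tm = 64.9 + 41·(6 − 16.4)/18 = 41.2°C, outside 42.2–50.2°C ✗; GC 6/18 = 33.3%, outside 46.4–62.7% ✗; longest run = 2 ✓ — fails.
Primer C (20 nt, A=4 T=7 G=4 C=5): length 20 ✓; Tm = 64.9 + 41·(9 − 16.4)/20 = 49.7°C ✓; GC 9/20 = 45.0%, outside 46.4–62.7% ✗; longest run = 3 ✓ — fails.
Primer D (19 nt, A=2 T=4 G=6 C=7): length 19 ✓; Tm = 64.9 + 41·(13 − 16.4)/19 = 57.6°C, outside 42.2–50.2°C ✗; GC 13/19 = 68.4%, outside 46.4–62.7% ✗; longest run = 3 ✓ — fails.
Primer E (16 nt, A=6 T=2 G=2 C=6): length 16 ✓; Tm = 64.9 + 41·(8 − 16.4)/16 = 43.4°C ✓; GC 8/16 = 50.0% ✓; longest run = 4 ✓ — passes.

Primer E only.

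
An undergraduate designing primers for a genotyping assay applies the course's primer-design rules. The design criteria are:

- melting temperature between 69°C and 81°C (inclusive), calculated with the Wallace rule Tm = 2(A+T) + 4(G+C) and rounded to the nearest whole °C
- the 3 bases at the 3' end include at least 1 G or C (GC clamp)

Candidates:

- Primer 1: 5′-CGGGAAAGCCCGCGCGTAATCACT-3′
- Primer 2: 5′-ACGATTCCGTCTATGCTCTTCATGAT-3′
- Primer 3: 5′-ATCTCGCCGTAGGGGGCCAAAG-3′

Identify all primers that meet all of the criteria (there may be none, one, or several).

Primer 1 (24 nt, A=6 T=3 G=7 C=8): Tm = 2·9 + 4·15 = 78°C ✓; 3' end ACT has 1 G/C ✓ — passes.
Primer 2 (26 nt, A=5 T=10 G=4 C=7): Tm = 2·15 + 4·11 = 74°C ✓; 3' end GAT has 1 G/C ✓ — passes.
Primer 3 (22 nt, A=5 T=3 G=8 C=6): Tm = 2·8 + 4·14 = 72°C ✓; 3' end AAG has 1 G/C ✓ — passes.

Primer 1, Primer 2 and Primer 3.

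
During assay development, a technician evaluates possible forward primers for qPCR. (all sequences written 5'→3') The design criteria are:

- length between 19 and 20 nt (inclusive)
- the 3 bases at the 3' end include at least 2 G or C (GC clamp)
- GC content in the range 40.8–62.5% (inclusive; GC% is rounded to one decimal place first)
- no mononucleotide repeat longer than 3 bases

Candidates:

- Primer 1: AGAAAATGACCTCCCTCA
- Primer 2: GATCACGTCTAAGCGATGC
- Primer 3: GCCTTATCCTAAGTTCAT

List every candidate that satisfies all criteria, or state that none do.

Primer 1 (18 nt, A=7 T=3 G=2 C=6): length 18, outside 19–20 ✗; 3' end TCA has 1 G/C, need ≥2 ✗; GC 8/18 = 44.4% ✓; longest run = 4, exceeds 3 ✗ — fails.
Primer 2 (19 nt, A=5 T=4 G=5 C=5): length 19 ✓; 3' end TGC has 2 G/C ✓; GC 10/19 = 52.6% ✓; longest run = 2 ✓ — passes.
Primer 3 (18 nt, A=4 T=7 G=2 C=5): length 18, outside 19–20 ✗; 3' end CAT has 1 G/C, need ≥2 ✗; GC 7/18 = 38.9%, outside 40.8–62.5% ✗; longest run = 2 ✓ — fails.

Primer 2 only.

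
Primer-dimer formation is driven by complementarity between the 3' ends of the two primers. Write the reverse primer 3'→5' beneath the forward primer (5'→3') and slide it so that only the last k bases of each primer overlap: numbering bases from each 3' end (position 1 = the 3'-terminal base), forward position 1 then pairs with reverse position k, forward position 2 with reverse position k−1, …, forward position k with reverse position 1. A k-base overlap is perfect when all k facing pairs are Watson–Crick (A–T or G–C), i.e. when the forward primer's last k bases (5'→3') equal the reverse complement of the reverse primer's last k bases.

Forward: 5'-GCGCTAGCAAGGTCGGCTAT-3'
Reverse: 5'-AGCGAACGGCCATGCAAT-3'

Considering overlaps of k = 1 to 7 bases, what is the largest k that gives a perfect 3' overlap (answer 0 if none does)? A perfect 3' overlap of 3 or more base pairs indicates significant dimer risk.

Last 7 bases (5'→3') — forward …CGGCTAT, reverse …ATGCAAT.
Reverse complement of the reverse primer's last 7 bases: ATTGCAT; its first k bases are the reverse complement of the reverse primer's last k bases, so a perfect k-base overlap needs the forward primer's last k bases to equal them.
Comparing (forward last k vs required): k=1: T vs A ✗; k=2: AT vs AT ✓; k=3: TAT vs ATT ✗; k=4: CTAT vs ATTG ✗; k=5: GCTAT vs ATTGC ✗; k=6: GGCTAT vs ATTGCA ✗; k=7: CGGCTAT vs ATTGCAT ✗.
Only k = 2 is perfect, so the longest perfect 3' overlap is 2.

Longest perfect overlap: 2 complementary base pairs; below the dimer-risk threshold (threshold 3).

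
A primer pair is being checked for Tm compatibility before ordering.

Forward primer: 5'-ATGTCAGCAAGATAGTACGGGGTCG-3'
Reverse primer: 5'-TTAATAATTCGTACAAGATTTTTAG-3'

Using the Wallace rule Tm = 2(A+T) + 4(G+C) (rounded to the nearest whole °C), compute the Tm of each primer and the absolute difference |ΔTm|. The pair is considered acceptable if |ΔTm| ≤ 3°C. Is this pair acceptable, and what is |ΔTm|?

|ΔTm| = 16°C; the pair is not acceptable.

Forward: A=7 T=5 G=9 C=4 → Tm = 2·12 + 4·13 = 76°C.
Reverse: A=9 T=11 G=3 C=2 → Tm = 2·20 + 4·5 = 60°C.
|ΔTm| = |76 − 60| = 16°C, > 3°C.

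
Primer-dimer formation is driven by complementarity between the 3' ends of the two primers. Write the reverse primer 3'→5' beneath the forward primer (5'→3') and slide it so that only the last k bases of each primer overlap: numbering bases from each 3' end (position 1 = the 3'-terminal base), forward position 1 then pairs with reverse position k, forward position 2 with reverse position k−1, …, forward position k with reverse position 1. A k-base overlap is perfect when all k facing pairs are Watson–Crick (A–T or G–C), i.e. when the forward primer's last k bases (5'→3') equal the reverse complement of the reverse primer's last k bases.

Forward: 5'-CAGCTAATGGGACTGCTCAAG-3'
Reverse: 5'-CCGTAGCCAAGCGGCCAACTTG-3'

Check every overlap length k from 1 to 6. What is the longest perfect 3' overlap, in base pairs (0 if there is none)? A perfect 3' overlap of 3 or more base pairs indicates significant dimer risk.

Last 6 bases (5'→3') — forward …CTCAAG, reverse …AACTTG.
Reverse complement of the reverse primer's last 6 bases: CAAGTT; its first k bases are the reverse complement of the reverse primer's last k bases, so a perfect k-base overlap needs the forward primer's last k bases to equal them.
Comparing (forward last k vs required): k=1: G vs C ✗; k=2: AG vs CA ✗; k=3: AAG vs CAA ✗; k=4: CAAG vs CAAG ✓; k=5: TCAAG vs CAAGT ✗; k=6: CTCAAG vs CAAGTT ✗.
Only k = 4 is perfect, so the longest perfect 3' overlap is 4.

Longest perfect overlap: 4 complementary base pairs; significant dimer risk (threshold 3).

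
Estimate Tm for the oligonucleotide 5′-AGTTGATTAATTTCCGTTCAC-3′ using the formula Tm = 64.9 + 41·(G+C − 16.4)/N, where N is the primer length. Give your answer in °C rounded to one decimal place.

46.5°C

Base counts: A=5, T=9, G=3, C=4; G+C = 7, N = 21.
Tm = 64.9 + 41·(7 − 16.4)/21 = 64.9 + -385.40/21 = 46.5°C.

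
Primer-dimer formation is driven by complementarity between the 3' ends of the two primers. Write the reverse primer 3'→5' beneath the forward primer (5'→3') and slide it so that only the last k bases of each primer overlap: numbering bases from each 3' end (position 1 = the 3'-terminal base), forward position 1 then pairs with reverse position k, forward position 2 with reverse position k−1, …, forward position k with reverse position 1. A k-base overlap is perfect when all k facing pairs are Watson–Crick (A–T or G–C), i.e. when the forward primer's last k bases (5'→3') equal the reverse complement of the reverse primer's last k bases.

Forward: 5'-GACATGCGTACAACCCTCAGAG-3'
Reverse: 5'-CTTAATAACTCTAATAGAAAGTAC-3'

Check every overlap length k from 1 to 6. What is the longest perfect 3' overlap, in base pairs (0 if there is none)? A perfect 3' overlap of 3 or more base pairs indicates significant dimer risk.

Longest perfect overlap: 1 complementary base pair; below the dimer-risk threshold (threshold 3).

Last 6 bases (5'→3') — forward …TCAGAG, reverse …AAGTAC.
Reverse complement of the reverse primer's last 6 bases: GTACTT; its first k bases are the reverse complement of the reverse primer's last k bases, so a perfect k-base overlap needs the forward primer's last k bases to equal them.
Comparing (forward last k vs required): k=1: G vs G ✓; k=2: AG vs GT ✗; k=3: GAG vs GTA ✗; k=4: AGAG vs GTAC ✗; k=5: CAGAG vs GTACT ✗; k=6: TCAGAG vs GTACTT ✗.
Only k = 1 is perfect, so the longest perfect 3' overlap is 1.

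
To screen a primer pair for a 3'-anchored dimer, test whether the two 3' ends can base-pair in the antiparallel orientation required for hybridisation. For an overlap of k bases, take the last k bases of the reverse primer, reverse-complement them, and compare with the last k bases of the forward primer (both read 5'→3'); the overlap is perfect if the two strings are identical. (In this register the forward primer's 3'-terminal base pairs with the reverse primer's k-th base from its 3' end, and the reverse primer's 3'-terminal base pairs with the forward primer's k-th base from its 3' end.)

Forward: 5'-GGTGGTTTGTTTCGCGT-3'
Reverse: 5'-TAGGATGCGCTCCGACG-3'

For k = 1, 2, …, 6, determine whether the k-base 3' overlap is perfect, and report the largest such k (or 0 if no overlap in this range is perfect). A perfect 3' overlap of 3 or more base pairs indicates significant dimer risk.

Last 6 bases (5'→3') — forward …TCGCGT, reverse …CCGACG.
Reverse complement of the reverse primer's last 6 bases: CGTCGG; its first k bases are the reverse complement of the reverse primer's last k bases, so a perfect k-base overlap needs the forward primer's last k bases to equal them.
Comparing (forward last k vs required): k=1: T vs C ✗; k=2: GT vs CG ✗; k=3: CGT vs CGT ✓; k=4: GCGT vs CGTC ✗; k=5: CGCGT vs CGTCG ✗; k=6: TCGCGT vs CGTCGG ✗.
Only k = 3 is perfect, so the longest perfect 3' overlap is 3.

Longest perfect overlap: 3 complementary base pairs; significant dimer risk (threshold 3).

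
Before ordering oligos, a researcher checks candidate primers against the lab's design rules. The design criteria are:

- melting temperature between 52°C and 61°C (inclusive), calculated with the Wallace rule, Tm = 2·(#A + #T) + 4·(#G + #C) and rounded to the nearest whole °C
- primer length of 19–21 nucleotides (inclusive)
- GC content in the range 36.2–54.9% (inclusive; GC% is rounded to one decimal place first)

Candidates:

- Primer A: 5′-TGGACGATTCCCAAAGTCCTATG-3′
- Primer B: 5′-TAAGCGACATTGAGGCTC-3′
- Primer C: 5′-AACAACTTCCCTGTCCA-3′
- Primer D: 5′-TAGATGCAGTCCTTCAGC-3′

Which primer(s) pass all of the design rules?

Primer A (23 nt, A=6 T=6 G=5 C=6): Tm = 2·12 + 4·11 = 68°C, outside 52–61°C ✗; length 23, outside 19–21 ✗; GC 11/23 = 47.8% ✓ — fails.
Primer B (18 nt, A=5 T=4 G=5 C=4): Tm = 2·9 + 4·9 = 54°C ✓; length 18, outside 19–21 ✗; GC 9/18 = 50.0% ✓ — fails.
Primer C (17 nt, A=5 T=4 G=1 C=7): Tm = 2·9 + 4·8 = 50°C, outside 52–61°C ✗; length 17, outside 19–21 ✗; GC 8/17 = 47.1% ✓ — fails.
Primer D (18 nt, A=4 T=5 G=4 C=5): Tm = 2·9 + 4·9 = 54°C ✓; length 18, outside 19–21 ✗; GC 9/18 = 50.0% ✓ — fails.

None of the candidates satisfy all criteria.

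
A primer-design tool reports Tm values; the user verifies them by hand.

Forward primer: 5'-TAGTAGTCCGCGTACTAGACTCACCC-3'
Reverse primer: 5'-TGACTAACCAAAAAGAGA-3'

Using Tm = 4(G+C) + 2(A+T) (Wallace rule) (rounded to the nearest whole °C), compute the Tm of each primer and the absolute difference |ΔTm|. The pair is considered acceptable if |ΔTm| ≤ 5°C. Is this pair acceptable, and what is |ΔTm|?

Forward: A=6 T=6 G=5 C=9 → Tm = 2·12 + 4·14 = 80°C.
Reverse: A=10 T=2 G=3 C=3 → Tm = 2·12 + 4·6 = 48°C.
|ΔTm| = |80 − 48| = 32°C, > 5°C.

|ΔTm| = 32°C; the pair is not acceptable.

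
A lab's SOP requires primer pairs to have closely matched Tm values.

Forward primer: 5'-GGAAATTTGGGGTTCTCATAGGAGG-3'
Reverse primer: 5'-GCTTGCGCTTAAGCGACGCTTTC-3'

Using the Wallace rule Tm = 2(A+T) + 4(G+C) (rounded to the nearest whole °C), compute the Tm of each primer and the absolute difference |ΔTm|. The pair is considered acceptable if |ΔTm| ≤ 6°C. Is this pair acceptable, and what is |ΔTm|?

|ΔTm| = 2°C; the pair is acceptable.

Forward: A=6 T=7 G=10 C=2 → Tm = 2·13 + 4·12 = 74°C.
Reverse: A=3 T=7 G=6 C=7 → Tm = 2·10 + 4·13 = 72°C.
|ΔTm| = |74 − 72| = 2°C, ≤ 6°C.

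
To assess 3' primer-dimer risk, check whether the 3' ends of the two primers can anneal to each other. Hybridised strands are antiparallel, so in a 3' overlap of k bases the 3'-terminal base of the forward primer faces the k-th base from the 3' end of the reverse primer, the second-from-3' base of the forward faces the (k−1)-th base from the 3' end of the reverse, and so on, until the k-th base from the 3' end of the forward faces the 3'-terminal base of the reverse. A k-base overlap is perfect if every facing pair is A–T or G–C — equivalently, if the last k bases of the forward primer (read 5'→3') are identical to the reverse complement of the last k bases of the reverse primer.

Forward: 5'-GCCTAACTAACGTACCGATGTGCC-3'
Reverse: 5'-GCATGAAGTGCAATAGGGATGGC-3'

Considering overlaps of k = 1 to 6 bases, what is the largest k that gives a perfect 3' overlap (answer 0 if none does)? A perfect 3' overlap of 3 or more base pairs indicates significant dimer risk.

Last 6 bases (5'→3') — forward …TGTGCC, reverse …GATGGC.
Reverse complement of the reverse primer's last 6 bases: GCCATC; its first k bases are the reverse complement of the reverse primer's last k bases, so a perfect k-base overlap needs the forward primer's last k bases to equal them.
Comparing (forward last k vs required): k=1: C vs G ✗; k=2: CC vs GC ✗; k=3: GCC vs GCC ✓; k=4: TGCC vs GCCA ✗; k=5: GTGCC vs GCCAT ✗; k=6: TGTGCC vs GCCATC ✗.
Only k = 3 is perfect, so the longest perfect 3' overlap is 3.

Longest perfect overlap: 3 complementary base pairs; significant dimer risk (threshold 3).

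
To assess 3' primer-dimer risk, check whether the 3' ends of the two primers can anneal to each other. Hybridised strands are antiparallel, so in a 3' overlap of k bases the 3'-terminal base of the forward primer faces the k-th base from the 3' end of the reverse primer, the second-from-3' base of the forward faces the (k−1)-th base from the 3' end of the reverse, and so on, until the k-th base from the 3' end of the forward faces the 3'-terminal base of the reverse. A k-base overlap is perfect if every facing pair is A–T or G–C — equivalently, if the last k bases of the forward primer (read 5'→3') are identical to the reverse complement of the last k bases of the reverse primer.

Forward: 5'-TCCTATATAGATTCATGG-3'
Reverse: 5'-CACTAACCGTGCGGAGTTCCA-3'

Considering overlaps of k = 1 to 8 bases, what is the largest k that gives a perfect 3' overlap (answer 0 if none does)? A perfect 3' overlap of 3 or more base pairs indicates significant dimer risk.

Last 8 bases (5'→3') — forward …ATTCATGG, reverse …GAGTTCCA.
Reverse complement of the reverse primer's last 8 bases: TGGAACTC; its first k bases are the reverse complement of the reverse primer's last k bases, so a perfect k-base overlap needs the forward primer's last k bases to equal them.
Comparing (forward last k vs required): k=1: G vs T ✗; k=2: GG vs TG ✗; k=3: TGG vs TGG ✓; k=4: ATGG vs TGGA ✗; k=5: CATGG vs TGGAA ✗; k=6: TCATGG vs TGGAAC ✗; k=7: TTCATGG vs TGGAACT ✗; k=8: ATTCATGG vs TGGAACTC ✗.
Only k = 3 is perfect, so the longest perfect 3' overlap is 3.

Longest perfect overlap: 3 complementary base pairs; significant dimer risk (threshold 3).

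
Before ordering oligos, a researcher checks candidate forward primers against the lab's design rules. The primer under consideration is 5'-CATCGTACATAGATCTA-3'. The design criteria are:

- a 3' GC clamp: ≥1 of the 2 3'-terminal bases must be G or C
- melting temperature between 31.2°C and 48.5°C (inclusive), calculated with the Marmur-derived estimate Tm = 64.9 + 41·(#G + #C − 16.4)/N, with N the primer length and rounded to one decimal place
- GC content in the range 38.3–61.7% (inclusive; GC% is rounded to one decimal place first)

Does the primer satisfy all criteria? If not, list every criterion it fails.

Fails: GC clamp, GC content.

Base counts: A=6, T=5, G=2, C=4 (length 17).
GC clamp: 3' end TA has 0 G/C, need ≥1 ✗
Tm: Tm = 64.9 + 41·(6 − 16.4)/17 = 39.8°C ✓
GC content: GC 6/17 = 35.3%, outside 38.3–61.7% ✗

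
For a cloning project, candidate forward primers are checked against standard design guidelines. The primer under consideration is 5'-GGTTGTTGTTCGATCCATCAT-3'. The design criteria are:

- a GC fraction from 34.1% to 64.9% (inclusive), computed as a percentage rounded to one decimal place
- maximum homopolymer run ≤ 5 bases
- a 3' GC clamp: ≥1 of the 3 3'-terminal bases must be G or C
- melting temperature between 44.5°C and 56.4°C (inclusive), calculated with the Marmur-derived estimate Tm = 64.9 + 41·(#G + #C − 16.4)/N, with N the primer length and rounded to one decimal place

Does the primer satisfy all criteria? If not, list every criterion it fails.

Meets all criteria.

Base counts: A=3, T=9, G=5, C=4 (length 21).
GC content: GC 9/21 = 42.9% ✓
homopolymer run: longest run = 2 ✓
GC clamp: 3' end CAT has 1 G/C ✓
Tm: Tm = 64.9 + 41·(9 − 16.4)/21 = 50.5°C ✓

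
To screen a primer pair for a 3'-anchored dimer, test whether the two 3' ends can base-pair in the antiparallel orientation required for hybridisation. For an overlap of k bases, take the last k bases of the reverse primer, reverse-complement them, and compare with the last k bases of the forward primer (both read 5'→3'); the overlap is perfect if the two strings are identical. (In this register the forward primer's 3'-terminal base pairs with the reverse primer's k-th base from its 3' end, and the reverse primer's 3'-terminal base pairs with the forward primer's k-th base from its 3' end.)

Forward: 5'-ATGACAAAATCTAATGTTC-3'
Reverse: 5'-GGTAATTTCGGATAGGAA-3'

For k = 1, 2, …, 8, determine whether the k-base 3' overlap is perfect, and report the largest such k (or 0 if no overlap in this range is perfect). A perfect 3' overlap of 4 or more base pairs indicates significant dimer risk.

Longest perfect overlap: 3 complementary base pairs; below the dimer-risk threshold (threshold 4).

Last 8 bases (5'→3') — forward …TAATGTTC, reverse …GATAGGAA.
Reverse complement of the reverse primer's last 8 bases: TTCCTATC; its first k bases are the reverse complement of the reverse primer's last k bases, so a perfect k-base overlap needs the forward primer's last k bases to equal them.
Comparing (forward last k vs required): k=1: C vs T ✗; k=2: TC vs TT ✗; k=3: TTC vs TTC ✓; k=4: GTTC vs TTCC ✗; k=5: TGTTC vs TTCCT ✗; k=6: ATGTTC vs TTCCTA ✗; k=7: AATGTTC vs TTCCTAT ✗; k=8: TAATGTTC vs TTCCTATC ✗.
Only k = 3 is perfect, so the longest perfect 3' overlap is 3.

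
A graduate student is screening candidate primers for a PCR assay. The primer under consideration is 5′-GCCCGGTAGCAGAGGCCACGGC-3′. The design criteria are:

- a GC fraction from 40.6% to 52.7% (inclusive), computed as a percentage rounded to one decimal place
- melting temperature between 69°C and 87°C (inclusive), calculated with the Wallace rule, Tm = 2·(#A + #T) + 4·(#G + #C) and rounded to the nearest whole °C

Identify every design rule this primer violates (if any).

Fails: GC content.

Base counts: A=4, T=1, G=9, C=8 (length 22).
GC content: GC 17/22 = 77.3%, outside 40.6–52.7% ✗
Tm: Tm = 2·5 + 4·17 = 78°C ✓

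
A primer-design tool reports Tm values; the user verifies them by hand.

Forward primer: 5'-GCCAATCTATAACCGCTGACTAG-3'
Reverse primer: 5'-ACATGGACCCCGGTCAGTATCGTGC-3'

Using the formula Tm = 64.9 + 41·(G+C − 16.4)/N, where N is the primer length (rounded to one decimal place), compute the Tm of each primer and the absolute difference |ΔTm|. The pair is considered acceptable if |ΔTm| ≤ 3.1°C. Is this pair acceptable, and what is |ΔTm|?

Forward: G+C = 11, N = 23 → Tm = 64.9 + 41·(11 − 16.4)/23 = 55.3°C.
Reverse: G+C = 15, N = 25 → Tm = 64.9 + 41·(15 − 16.4)/25 = 62.6°C.
|ΔTm| = |55.3 − 62.6| = 7.3°C, > 3.1°C.

|ΔTm| = 7.3°C; the pair is not acceptable.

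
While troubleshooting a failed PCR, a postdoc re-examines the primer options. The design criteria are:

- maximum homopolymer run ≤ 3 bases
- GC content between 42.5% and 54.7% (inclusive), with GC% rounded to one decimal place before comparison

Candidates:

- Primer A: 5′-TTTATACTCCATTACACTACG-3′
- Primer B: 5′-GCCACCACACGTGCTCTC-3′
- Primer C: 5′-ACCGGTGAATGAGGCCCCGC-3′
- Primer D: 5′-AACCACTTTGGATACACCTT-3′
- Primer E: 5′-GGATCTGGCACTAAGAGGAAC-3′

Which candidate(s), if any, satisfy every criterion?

Primer E only.

Primer A (21 nt, A=6 T=8 G=1 C=6): longest run = 3 ✓; GC 7/21 = 33.3%, outside 42.5–54.7% ✗ — fails.
Primer B (18 nt, A=3 T=3 G=3 C=9): longest run = 2 ✓; GC 12/18 = 66.7%, outside 42.5–54.7% ✗ — fails.
Primer C (20 nt, A=4 T=2 G=7 C=7): longest run = 4, exceeds 3 ✗; GC 14/20 = 70.0%, outside 42.5–54.7% ✗ — fails.
Primer D (20 nt, A=6 T=6 G=2 C=6): longest run = 3 ✓; GC 8/20 = 40.0%, outside 42.5–54.7% ✗ — fails.
Primer E (21 nt, A=7 T=3 G=7 C=4): longest run = 2 ✓; GC 11/21 = 52.4% ✓ — passes.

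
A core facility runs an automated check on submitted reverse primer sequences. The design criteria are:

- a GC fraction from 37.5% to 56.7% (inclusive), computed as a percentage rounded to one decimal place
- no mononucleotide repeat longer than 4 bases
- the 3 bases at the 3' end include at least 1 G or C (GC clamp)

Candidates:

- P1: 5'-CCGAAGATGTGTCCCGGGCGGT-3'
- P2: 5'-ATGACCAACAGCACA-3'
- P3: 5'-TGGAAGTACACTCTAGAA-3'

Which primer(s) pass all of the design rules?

P1 (22 nt, A=3 T=4 G=9 C=6): GC 15/22 = 68.2%, outside 37.5–56.7% ✗; longest run = 3 ✓; 3' end GGT has 2 G/C ✓ — fails.
P2 (15 nt, A=7 T=1 G=2 C=5): GC 7/15 = 46.7% ✓; longest run = 2 ✓; 3' end ACA has 1 G/C ✓ — passes.
P3 (18 nt, A=7 T=4 G=4 C=3): GC 7/18 = 38.9% ✓; longest run = 2 ✓; 3' end GAA has 1 G/C ✓ — passes.

P2 and P3.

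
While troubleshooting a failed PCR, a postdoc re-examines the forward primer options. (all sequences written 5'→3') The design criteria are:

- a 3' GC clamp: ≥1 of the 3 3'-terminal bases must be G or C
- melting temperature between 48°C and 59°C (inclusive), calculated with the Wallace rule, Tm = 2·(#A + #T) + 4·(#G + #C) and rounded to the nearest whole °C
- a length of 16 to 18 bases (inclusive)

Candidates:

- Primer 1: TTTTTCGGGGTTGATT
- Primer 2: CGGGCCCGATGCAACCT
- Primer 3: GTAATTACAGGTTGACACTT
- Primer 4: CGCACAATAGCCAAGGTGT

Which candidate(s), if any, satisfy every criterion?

Primer 1 (16 nt, A=1 T=9 G=5 C=1): 3' end ATT has 0 G/C, need ≥1 ✗; Tm = 2·10 + 4·6 = 44°C, outside 48–59°C ✗; length 16 ✓ — fails.
Primer 2 (17 nt, A=3 T=2 G=5 C=7): 3' end CCT has 2 G/C ✓; Tm = 2·5 + 4·12 = 58°C ✓; length 17 ✓ — passes.
Primer 3 (20 nt, A=6 T=7 G=4 C=3): 3' end CTT has 1 G/C ✓; Tm = 2·13 + 4·7 = 54°C ✓; length 20, outside 16–18 ✗ — fails.
Primer 4 (19 nt, A=6 T=3 G=5 C=5): 3' end TGT has 1 G/C ✓; Tm = 2·9 + 4·10 = 58°C ✓; length 19, outside 16–18 ✗ — fails.

Primer 2 only.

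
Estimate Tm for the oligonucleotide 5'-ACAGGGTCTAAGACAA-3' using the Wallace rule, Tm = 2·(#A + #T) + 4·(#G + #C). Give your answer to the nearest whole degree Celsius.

Base counts: A=7, T=2, G=4, C=3 (length 16).
Tm = 2·(7+2) + 4·(4+3) = 2·9 + 4·7 = 18 + 28 = 46°C.

46°C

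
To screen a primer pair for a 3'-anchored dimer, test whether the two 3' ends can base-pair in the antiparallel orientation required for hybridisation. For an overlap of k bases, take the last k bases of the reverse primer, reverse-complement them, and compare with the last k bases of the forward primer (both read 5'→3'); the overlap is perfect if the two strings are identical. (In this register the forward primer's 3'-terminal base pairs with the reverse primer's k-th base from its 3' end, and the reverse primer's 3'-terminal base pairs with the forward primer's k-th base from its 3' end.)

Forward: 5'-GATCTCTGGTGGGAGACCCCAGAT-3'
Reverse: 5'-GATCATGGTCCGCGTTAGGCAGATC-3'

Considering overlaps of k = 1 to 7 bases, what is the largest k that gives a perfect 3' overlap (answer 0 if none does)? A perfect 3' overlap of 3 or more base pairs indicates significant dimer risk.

Last 7 bases (5'→3') — forward …CCCAGAT, reverse …GCAGATC.
Reverse complement of the reverse primer's last 7 bases: GATCTGC; its first k bases are the reverse complement of the reverse primer's last k bases, so a perfect k-base overlap needs the forward primer's last k bases to equal them.
Comparing (forward last k vs required): k=1: T vs G ✗; k=2: AT vs GA ✗; k=3: GAT vs GAT ✓; k=4: AGAT vs GATC ✗; k=5: CAGAT vs GATCT ✗; k=6: CCAGAT vs GATCTG ✗; k=7: CCCAGAT vs GATCTGC ✗.
Only k = 3 is perfect, so the longest perfect 3' overlap is 3.

Longest perfect overlap: 3 complementary base pairs; significant dimer risk (threshold 3).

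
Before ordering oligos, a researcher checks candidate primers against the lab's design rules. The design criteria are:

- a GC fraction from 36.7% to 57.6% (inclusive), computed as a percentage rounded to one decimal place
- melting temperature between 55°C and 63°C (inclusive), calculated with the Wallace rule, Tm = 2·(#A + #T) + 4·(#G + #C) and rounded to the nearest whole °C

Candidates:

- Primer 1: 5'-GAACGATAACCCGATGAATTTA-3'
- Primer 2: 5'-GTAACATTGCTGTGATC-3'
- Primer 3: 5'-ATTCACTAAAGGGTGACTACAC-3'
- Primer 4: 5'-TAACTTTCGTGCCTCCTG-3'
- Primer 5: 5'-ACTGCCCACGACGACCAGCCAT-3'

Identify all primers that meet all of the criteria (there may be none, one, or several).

Primer 1 (22 nt, A=9 T=5 G=4 C=4): GC 8/22 = 36.4%, outside 36.7–57.6% ✗; Tm = 2·14 + 4·8 = 60°C ✓ — fails.
Primer 2 (17 nt, A=4 T=6 G=4 C=3): GC 7/17 = 41.2% ✓; Tm = 2·10 + 4·7 = 48°C, outside 55–63°C ✗ — fails.
Primer 3 (22 nt, A=8 T=5 G=4 C=5): GC 9/22 = 40.9% ✓; Tm = 2·13 + 4·9 = 62°C ✓ — passes.
Primer 4 (18 nt, A=2 T=7 G=3 C=6): GC 9/18 = 50.0% ✓; Tm = 2·9 + 4·9 = 54°C, outside 55–63°C ✗ — fails.
Primer 5 (22 nt, A=6 T=2 G=4 C=10): GC 14/22 = 63.6%, outside 36.7–57.6% ✗; Tm = 2·8 + 4·14 = 72°C, outside 55–63°C ✗ — fails.

Primer 3 only.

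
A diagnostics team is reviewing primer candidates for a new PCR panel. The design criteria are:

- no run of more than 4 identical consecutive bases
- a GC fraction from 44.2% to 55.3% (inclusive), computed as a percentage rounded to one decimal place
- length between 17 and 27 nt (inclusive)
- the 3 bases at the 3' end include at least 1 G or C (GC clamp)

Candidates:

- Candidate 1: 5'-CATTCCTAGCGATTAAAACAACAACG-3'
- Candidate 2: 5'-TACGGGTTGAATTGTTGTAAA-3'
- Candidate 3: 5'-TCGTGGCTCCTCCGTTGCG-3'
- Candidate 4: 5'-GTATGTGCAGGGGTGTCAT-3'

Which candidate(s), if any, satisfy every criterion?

Candidate 1 (26 nt, A=11 T=5 G=3 C=7): longest run = 4 ✓; GC 10/26 = 38.5%, outside 44.2–55.3% ✗; length 26 ✓; 3' end ACG has 2 G/C ✓ — fails.
Candidate 2 (21 nt, A=6 T=8 G=6 C=1): longest run = 3 ✓; GC 7/21 = 33.3%, outside 44.2–55.3% ✗; length 21 ✓; 3' end AAA has 0 G/C, need ≥1 ✗ — fails.
Candidate 3 (19 nt, A=0 T=6 G=6 C=7): longest run = 2 ✓; GC 13/19 = 68.4%, outside 44.2–55.3% ✗; length 19 ✓; 3' end GCG has 3 G/C ✓ — fails.
Candidate 4 (19 nt, A=3 T=6 G=8 C=2): longest run = 4 ✓; GC 10/19 = 52.6% ✓; length 19 ✓; 3' end CAT has 1 G/C ✓ — passes.

Candidate 4 only.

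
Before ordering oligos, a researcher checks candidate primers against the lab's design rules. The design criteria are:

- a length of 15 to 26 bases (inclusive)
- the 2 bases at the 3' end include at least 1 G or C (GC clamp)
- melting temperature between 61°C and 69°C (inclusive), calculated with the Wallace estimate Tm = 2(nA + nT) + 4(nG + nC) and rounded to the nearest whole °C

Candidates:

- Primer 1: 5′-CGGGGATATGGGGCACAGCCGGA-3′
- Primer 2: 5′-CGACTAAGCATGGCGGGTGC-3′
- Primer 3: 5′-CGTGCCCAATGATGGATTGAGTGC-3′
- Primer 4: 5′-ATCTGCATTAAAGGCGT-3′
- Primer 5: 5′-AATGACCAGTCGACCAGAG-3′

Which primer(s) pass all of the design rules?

Primer 1 (23 nt, A=5 T=2 G=11 C=5): length 23 ✓; 3' end GA has 1 G/C ✓; Tm = 2·7 + 4·16 = 78°C, outside 61–69°C ✗ — fails.
Primer 2 (20 nt, A=4 T=3 G=8 C=5): length 20 ✓; 3' end GC has 2 G/C ✓; Tm = 2·7 + 4·13 = 66°C ✓ — passes.
Primer 3 (24 nt, A=5 T=6 G=8 C=5): length 24 ✓; 3' end GC has 2 G/C ✓; Tm = 2·11 + 4·13 = 74°C, outside 61–69°C ✗ — fails.
Primer 4 (17 nt, A=5 T=5 G=4 C=3): length 17 ✓; 3' end GT has 1 G/C ✓; Tm = 2·10 + 4·7 = 48°C, outside 61–69°C ✗ — fails.
Primer 5 (19 nt, A=7 T=2 G=5 C=5): length 19 ✓; 3' end AG has 1 G/C ✓; Tm = 2·9 + 4·10 = 58°C, outside 61–69°C ✗ — fails.

Primer 2 only.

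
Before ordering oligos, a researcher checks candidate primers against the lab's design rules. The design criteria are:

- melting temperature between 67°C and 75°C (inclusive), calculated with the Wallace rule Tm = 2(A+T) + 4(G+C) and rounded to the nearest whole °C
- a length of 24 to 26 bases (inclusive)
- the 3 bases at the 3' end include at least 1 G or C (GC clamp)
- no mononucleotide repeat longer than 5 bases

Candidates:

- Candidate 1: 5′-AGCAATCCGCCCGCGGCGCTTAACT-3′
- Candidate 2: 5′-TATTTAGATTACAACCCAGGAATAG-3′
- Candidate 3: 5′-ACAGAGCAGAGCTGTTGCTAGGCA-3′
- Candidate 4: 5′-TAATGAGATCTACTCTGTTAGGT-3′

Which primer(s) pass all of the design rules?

Candidate 1 (25 nt, A=5 T=4 G=6 C=10): Tm = 2·9 + 4·16 = 82°C, outside 67–75°C ✗; length 25 ✓; 3' end ACT has 1 G/C ✓; longest run = 3 ✓ — fails.
Candidate 2 (25 nt, A=10 T=7 G=4 C=4): Tm = 2·17 + 4·8 = 66°C, outside 67–75°C ✗; length 25 ✓; 3' end TAG has 1 G/C ✓; longest run = 3 ✓ — fails.
Candidate 3 (24 nt, A=7 T=4 G=8 C=5): Tm = 2·11 + 4·13 = 74°C ✓; length 24 ✓; 3' end GCA has 2 G/C ✓; longest run = 2 ✓ — passes.
Candidate 4 (23 nt, A=6 T=9 G=5 C=3): Tm = 2·15 + 4·8 = 62°C, outside 67–75°C ✗; length 23, outside 24–26 ✗; 3' end GGT has 2 G/C ✓; longest run = 2 ✓ — fails.

Candidate 3 only.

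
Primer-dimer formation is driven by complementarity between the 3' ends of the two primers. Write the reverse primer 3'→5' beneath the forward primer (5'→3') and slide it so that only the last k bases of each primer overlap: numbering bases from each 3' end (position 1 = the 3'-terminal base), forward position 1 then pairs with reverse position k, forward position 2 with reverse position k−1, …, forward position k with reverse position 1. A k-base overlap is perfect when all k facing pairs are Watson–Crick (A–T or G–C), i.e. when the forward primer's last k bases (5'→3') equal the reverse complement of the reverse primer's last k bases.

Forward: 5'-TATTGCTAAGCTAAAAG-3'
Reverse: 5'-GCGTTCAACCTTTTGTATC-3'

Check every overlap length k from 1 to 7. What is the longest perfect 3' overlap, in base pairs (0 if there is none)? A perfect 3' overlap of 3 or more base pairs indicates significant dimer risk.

Last 7 bases (5'→3') — forward …CTAAAAG, reverse …TTGTATC.
Reverse complement of the reverse primer's last 7 bases: GATACAA; its first k bases are the reverse complement of the reverse primer's last k bases, so a perfect k-base overlap needs the forward primer's last k bases to equal them.
Comparing (forward last k vs required): k=1: G vs G ✓; k=2: AG vs GA ✗; k=3: AAG vs GAT ✗; k=4: AAAG vs GATA ✗; k=5: AAAAG vs GATAC ✗; k=6: TAAAAG vs GATACA ✗; k=7: CTAAAAG vs GATACAA ✗.
Only k = 1 is perfect, so the longest perfect 3' overlap is 1.

Longest perfect overlap: 1 complementary base pair; below the dimer-risk threshold (threshold 3).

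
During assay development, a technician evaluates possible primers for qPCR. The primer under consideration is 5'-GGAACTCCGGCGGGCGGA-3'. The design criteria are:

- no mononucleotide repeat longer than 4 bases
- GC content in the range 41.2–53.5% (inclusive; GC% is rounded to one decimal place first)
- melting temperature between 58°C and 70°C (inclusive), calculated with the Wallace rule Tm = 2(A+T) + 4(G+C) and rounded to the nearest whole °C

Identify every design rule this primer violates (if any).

Fails: GC content.

Base counts: A=3, T=1, G=9, C=5 (length 18).
homopolymer run: longest run = 3 ✓
GC content: GC 14/18 = 77.8%, outside 41.2–53.5% ✗
Tm: Tm = 2·4 + 4·14 = 64°C ✓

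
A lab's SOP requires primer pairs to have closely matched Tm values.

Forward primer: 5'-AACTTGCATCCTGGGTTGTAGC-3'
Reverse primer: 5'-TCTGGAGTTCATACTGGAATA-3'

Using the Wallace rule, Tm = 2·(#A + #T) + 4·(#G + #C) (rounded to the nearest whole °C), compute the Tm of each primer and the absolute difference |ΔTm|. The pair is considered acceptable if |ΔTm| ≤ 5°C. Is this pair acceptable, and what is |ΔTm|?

Forward: A=4 T=7 G=6 C=5 → Tm = 2·11 + 4·11 = 66°C.
Reverse: A=6 T=7 G=5 C=3 → Tm = 2·13 + 4·8 = 58°C.
|ΔTm| = |66 − 58| = 8°C, > 5°C.

|ΔTm| = 8°C; the pair is not acceptable.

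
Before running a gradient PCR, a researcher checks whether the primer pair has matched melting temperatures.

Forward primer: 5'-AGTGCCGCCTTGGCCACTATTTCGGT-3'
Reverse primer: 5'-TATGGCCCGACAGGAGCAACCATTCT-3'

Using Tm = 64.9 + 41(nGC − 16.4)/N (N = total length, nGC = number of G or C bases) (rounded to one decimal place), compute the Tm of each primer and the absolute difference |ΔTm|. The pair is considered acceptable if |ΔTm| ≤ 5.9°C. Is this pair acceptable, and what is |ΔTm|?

Forward: G+C = 15, N = 26 → Tm = 64.9 + 41·(15 − 16.4)/26 = 62.7°C.
Reverse: G+C = 14, N = 26 → Tm = 64.9 + 41·(14 − 16.4)/26 = 61.1°C.
|ΔTm| = |62.7 − 61.1| = 1.6°C, ≤ 5.9°C.

|ΔTm| = 1.6°C; the pair is acceptable.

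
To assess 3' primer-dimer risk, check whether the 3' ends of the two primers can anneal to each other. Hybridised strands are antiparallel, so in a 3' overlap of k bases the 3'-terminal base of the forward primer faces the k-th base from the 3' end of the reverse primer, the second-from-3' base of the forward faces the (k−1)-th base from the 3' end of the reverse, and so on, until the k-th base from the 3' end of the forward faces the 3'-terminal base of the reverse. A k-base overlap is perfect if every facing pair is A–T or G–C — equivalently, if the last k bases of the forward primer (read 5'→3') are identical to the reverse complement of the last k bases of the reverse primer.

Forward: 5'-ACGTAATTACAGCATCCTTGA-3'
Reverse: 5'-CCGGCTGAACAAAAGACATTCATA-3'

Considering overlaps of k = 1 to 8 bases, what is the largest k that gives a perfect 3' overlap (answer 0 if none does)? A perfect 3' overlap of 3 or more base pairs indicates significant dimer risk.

Last 8 bases (5'→3') — forward …ATCCTTGA, reverse …CATTCATA.
Reverse complement of the reverse primer's last 8 bases: TATGAATG; its first k bases are the reverse complement of the reverse primer's last k bases, so a perfect k-base overlap needs the forward primer's last k bases to equal them.
Comparing (forward last k vs required): k=1: A vs T ✗; k=2: GA vs TA ✗; k=3: TGA vs TAT ✗; k=4: TTGA vs TATG ✗; k=5: CTTGA vs TATGA ✗; k=6: CCTTGA vs TATGAA ✗; k=7: TCCTTGA vs TATGAAT ✗; k=8: ATCCTTGA vs TATGAATG ✗.
No overlap length from 1 to 8 is perfect, so the longest perfect 3' overlap is 0.

Longest perfect overlap: 0 complementary base pairs; below the dimer-risk threshold (threshold 3).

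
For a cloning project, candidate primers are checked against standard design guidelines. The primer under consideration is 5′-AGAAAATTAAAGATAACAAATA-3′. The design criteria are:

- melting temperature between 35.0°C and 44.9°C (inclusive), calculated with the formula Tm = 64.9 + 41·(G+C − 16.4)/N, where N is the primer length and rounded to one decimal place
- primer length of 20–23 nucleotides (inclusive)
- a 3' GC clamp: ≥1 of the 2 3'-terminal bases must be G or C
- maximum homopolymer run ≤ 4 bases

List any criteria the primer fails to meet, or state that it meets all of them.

Fails: GC clamp.

Base counts: A=15, T=4, G=2, C=1 (length 22).
Tm: Tm = 64.9 + 41·(3 − 16.4)/22 = 39.9°C ✓
length: length 22 ✓
GC clamp: 3' end TA has 0 G/C, need ≥1 ✗
homopolymer run: longest run = 4 ✓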